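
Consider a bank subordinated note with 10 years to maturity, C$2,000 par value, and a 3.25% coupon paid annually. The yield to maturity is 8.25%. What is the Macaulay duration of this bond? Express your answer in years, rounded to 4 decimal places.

Periodic yield y = 0.0825. Discount each cash flow and weight by its year:
  t   CF        PV=CF/(1+0.0825)^t    t·PV
  1        65.00        60.0462        60.0462
  2        65.00        55.4699       110.9398
  3        65.00        51.2424       153.7273
  4        65.00        47.3371       189.3484
  5        65.00        43.7294       218.6472
  6        65.00        40.3967       242.3802
  7        65.00        37.3180       261.2258
  8        65.00        34.4739       275.7910
  9        65.00        31.8465       286.6188
  10    2,065.00       934.6328     9,346.3277
  Σ                  1,336.4929    11,145.0525
Price P = Σ PV = 1,336.4929.
Macaulay duration = Σ(t·PV) / P = 11,145.0525 / 1,336.4929 = 8.33903 years.

8.3390 years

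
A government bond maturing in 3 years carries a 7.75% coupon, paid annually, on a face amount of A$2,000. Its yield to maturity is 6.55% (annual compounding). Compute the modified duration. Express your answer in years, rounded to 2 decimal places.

Periodic yield y = 0.0655. First find Macaulay duration:
  t   CF        PV=CF/(1+0.0655)^t    t·PV
  1       155.00       145.4716       145.4716
  2       155.00       136.5290       273.0579
  3     2,155.00     1,781.5045     5,344.5134
  Σ                  2,063.5050     5,763.0429
P = 2,063.5050; Macaulay duration = 5,763.0429 / 2,063.5050 = 2.79284 years.
Modified duration = D_Mac / (1 + y) = 2.79284 / 1.0655 = 2.62116 years.

2.62 years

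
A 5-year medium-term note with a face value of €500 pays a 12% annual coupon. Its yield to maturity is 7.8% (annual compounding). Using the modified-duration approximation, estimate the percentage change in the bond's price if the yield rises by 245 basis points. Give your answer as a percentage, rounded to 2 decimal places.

-9.35%

Periodic yield y = 0.078. Modified duration first:
  t   CF        PV=CF/(1+0.078)^t    t·PV
  1        60.00        55.6586        55.6586
  2        60.00        51.6314       103.2628
  3        60.00        47.8955       143.6866
  4        60.00        44.4300       177.7200
  5       560.00       384.6752     1,923.3762
  Σ                    584.2908     2,403.7041
P = 584.2908; D_Mac = 4.11388 yrs; D_mod = 4.11388/(1+0.078) = 3.81622 yrs.
ΔP/P ≈ -D_mod · Δy = -3.81622 × (+0.0245) = -0.093497 = -9.3497%.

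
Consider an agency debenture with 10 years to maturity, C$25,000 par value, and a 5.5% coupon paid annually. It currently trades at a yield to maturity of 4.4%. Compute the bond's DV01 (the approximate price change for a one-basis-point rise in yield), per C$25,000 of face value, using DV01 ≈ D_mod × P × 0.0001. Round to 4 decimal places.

Periodic yield y = 0.044.
  t   CF        PV=CF/(1+0.044)^t    t·PV
  1     1,375.00     1,317.0498     1,317.0498
  2     1,375.00     1,261.5420     2,523.0839
  3     1,375.00     1,208.3735     3,625.1206
  4     1,375.00     1,157.4459     4,629.7836
  5     1,375.00     1,108.6647     5,543.3233
  6     1,375.00     1,061.9393     6,371.6360
  7     1,375.00     1,017.1833     7,120.2829
  8     1,375.00       974.3135     7,794.5078
  9     1,375.00       933.2505     8,399.2541
  10   26,375.00    17,146.9737   171,469.7370
  Σ                 27,186.7361   218,793.7790
P = 27,186.7361; D_Mac = 8.04781 yrs; D_mod = 7.70863 yrs.
DV01 ≈ 7.70863 × 27,186.7361 × 0.0001 = 20.957259.

C$20.9573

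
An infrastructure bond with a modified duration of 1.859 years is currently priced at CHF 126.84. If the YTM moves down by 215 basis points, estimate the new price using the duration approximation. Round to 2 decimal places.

CHF 131.91

Duration approximation: ΔP/P ≈ -D_mod · Δy = -1.859 × (-0.0215) = +0.0399685.
New price ≈ 126.84 × (1 + 0.0399685) = 131.90960454.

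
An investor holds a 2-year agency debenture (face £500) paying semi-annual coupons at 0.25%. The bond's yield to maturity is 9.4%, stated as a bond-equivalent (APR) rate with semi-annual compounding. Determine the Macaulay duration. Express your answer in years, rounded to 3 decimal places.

Periodic yield y = 0.047. Discount each cash flow and weight by its period:
  t   CF        PV=CF/(1+0.047)^t    t·PV
  1        0.625         0.5969         0.5969
  2        0.625         0.5701         1.1403
  3        0.625         0.5446         1.6337
  4      500.625       416.6063     1,666.4251
  Σ                    418.3179     1,669.7960
Price P = Σ PV = 418.3179.
Macaulay duration = Σ(t·PV) / P = 1,669.7960 / 418.3179 = 3.99169 half-year periods.
In years: 3.99169 / 2 = 1.99585 years.

1.996 years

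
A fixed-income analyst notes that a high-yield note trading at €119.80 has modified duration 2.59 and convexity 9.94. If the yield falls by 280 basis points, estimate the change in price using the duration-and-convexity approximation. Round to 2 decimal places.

Duration effect: -D_mod·Δy = -2.59 × (-0.028) = +0.072520
Convexity effect: ½·C·(Δy)² = 0.5 × 9.94 × (-0.028)² = +0.00389648
ΔP/P ≈ +0.072520 + 0.00389648 = +0.07641648
ΔP ≈ 119.80 × (+0.07641648) = +9.154694304.

+€9.15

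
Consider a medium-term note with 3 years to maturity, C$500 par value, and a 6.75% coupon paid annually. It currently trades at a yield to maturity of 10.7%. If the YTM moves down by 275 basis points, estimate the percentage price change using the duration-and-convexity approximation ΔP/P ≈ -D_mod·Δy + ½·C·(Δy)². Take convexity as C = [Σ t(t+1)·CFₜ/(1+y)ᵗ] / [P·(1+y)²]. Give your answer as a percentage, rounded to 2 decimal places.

With y = 0.107:
  t   CF        PV=CF/(1+0.107)^t    t·PV        t(t+1)·PV
  1        33.75        30.4878        30.4878          60.9756
  2        33.75        27.5409        55.0819         165.2456
  3       533.75       393.4550     1,180.3649       4,721.4595
  Σ                    451.4837     1,265.9345       4,947.6807
P = 451.4837; D_Mac = 2.80394 yrs; D_mod = 2.53292 yrs; C = 8.94261.
Duration effect: -2.53292 × (-0.0275) = +0.069655
Convexity effect: 0.5 × 8.94261 × (-0.0275)² = +0.0033814
ΔP/P ≈ +0.069655 + 0.0033814 = +0.073037 = +7.3037%.

+7.30%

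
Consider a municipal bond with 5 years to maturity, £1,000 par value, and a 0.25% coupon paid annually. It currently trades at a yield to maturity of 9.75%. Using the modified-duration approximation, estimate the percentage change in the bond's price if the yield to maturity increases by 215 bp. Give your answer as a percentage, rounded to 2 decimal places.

-9.73%

Periodic yield y = 0.0975. Modified duration first:
  t   CF        PV=CF/(1+0.0975)^t    t·PV
  1         2.50         2.2779         2.2779
  2         2.50         2.0755         4.1511
  3         2.50         1.8912         5.6735
  4         2.50         1.7231         6.8926
  5     1,002.50       629.5957     3,147.9784
  Σ                    637.5634     3,166.9734
P = 637.5634; D_Mac = 4.96731 yrs; D_mod = 4.96731/(1+0.0975) = 4.52602 yrs.
ΔP/P ≈ -D_mod · Δy = -4.52602 × (+0.0215) = -0.097309 = -9.7309%.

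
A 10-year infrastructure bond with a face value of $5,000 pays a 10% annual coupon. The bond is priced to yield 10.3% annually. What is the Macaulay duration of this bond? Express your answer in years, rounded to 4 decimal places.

6.7278 years

Periodic yield y = 0.103. Discount each cash flow and weight by its year:
  t   CF        PV=CF/(1+0.103)^t    t·PV
  1       500.00       453.3092       453.3092
  2       500.00       410.9784       821.9568
  3       500.00       372.6005     1,117.8016
  4       500.00       337.8065     1,351.2259
  5       500.00       306.2615     1,531.3076
  6       500.00       277.6623     1,665.9738
  7       500.00       251.7337     1,762.1361
  8       500.00       228.2264     1,825.8113
  9       500.00       206.9142     1,862.2282
  10    5,500.00     2,063.5147    20,635.1469
  Σ                  4,909.0074    33,026.8974
Price P = Σ PV = 4,909.0074.
Macaulay duration = Σ(t·PV) / P = 33,026.8974 / 4,909.0074 = 6.72782 years.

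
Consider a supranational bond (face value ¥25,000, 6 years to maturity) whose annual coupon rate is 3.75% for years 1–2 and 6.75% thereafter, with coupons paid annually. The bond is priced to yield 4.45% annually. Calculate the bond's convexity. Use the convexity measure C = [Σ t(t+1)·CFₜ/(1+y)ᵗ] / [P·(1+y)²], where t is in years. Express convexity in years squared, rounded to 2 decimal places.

With y = 0.0445:
  t   CF        PV=CF/(1+0.0445)^t    t·PV        t(t+1)·PV
  1       937.50       897.5586       897.5586       1,795.1173
  2       937.50       859.3189     1,718.6379       5,155.9137
  3     1,687.50     1,480.8752     4,442.6255      17,770.5019
  4     1,687.50     1,417.7838     5,671.1351      28,355.6756
  5     1,687.50     1,357.3804     6,786.9018      40,721.4107
  6    26,687.50    20,552.1484   123,312.8902     863,190.2314
  Σ                 26,565.0653   142,829.7491     956,988.8507
P = 26,565.0653.
Convexity = Σ t(t+1)·PV / [P·(1+y)²] = 956,988.8507 / (26,565.0653 × 1.090980) = 33.02015.

33.02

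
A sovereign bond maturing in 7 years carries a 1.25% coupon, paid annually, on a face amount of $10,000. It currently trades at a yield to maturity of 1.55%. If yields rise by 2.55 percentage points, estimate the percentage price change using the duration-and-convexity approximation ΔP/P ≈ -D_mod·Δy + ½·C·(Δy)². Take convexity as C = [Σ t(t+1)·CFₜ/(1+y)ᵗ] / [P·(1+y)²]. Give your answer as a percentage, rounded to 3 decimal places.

-15.253%

With y = 0.0155:
  t   CF        PV=CF/(1+0.0155)^t    t·PV        t(t+1)·PV
  1       125.00       123.0921       123.0921         246.1841
  2       125.00       121.2133       242.4265         727.2796
  3       125.00       119.3631       358.0894       1,432.3577
  4       125.00       117.5412       470.1650       2,350.8250
  5       125.00       115.7472       578.7358       3,472.4150
  6       125.00       113.9805       683.8828       4,787.1798
  7    10,125.00     9,091.4999    63,640.4992     509,123.9937
  Σ                  9,802.4373    66,096.8909     522,140.2349
P = 9,802.4373; D_Mac = 6.74290 yrs; D_mod = 6.63998 yrs; C = 51.65272.
Duration effect: -6.63998 × (+0.0255) = -0.169320
Convexity effect: 0.5 × 51.65272 × (0.0255)² = +0.0167936
ΔP/P ≈ -0.169320 + 0.0167936 = -0.152526 = -15.2526%.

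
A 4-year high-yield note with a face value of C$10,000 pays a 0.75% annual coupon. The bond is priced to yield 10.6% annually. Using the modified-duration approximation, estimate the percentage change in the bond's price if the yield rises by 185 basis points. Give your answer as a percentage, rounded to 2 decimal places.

Periodic yield y = 0.106. Modified duration first:
  t   CF        PV=CF/(1+0.106)^t    t·PV
  1        75.00        67.8119        67.8119
  2        75.00        61.3128       122.6256
  3        75.00        55.4365       166.3095
  4    10,075.00     6,733.2470    26,932.9880
  Σ                  6,917.8082    27,289.7351
P = 6,917.8082; D_Mac = 3.94485 yrs; D_mod = 3.94485/(1+0.106) = 3.56677 yrs.
ΔP/P ≈ -D_mod · Δy = -3.56677 × (+0.0185) = -0.065985 = -6.5985%.

-6.60%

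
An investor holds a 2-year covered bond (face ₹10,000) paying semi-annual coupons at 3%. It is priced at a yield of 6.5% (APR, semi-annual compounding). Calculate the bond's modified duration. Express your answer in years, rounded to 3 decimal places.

Periodic yield y = 0.0325. First find Macaulay duration:
  t   CF        PV=CF/(1+0.0325)^t    t·PV
  1       150.00       145.2785       145.2785
  2       150.00       140.7055       281.4110
  3       150.00       136.2765       408.8296
  4    10,150.00     8,931.1175    35,724.4698
  Σ                  9,353.3780    36,559.9889
P = 9,353.3780; Macaulay duration = 36,559.9889 / 9,353.3780 = 3.90875 half-year periods = 1.95437 years.
Modified duration = D_Mac / (1 + y) = 1.95437 / 1.0325 = 1.89286 years.

1.893 years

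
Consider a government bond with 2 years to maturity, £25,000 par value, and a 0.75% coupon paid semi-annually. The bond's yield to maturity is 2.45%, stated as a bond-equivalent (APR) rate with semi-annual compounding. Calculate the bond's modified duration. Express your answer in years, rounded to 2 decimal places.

Periodic yield y = 0.01225. First find Macaulay duration:
  t   CF        PV=CF/(1+0.01225)^t    t·PV
  1        93.75        92.6155        92.6155
  2        93.75        91.4947       182.9893
  3        93.75        90.3874       271.1622
  4    25,093.75    23,900.9094    95,603.6375
  Σ                 24,175.4069    96,150.4045
P = 24,175.4069; Macaulay duration = 96,150.4045 / 24,175.4069 = 3.97720 half-year periods = 1.98860 years.
Modified duration = D_Mac / (1 + y) = 1.98860 / 1.01225 = 1.96453 years.

1.96 years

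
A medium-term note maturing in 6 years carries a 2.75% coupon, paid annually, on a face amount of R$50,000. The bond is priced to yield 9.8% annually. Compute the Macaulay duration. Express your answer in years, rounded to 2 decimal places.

Periodic yield y = 0.098. Discount each cash flow and weight by its year:
  t   CF        PV=CF/(1+0.098)^t    t·PV
  1     1,375.00     1,252.2769     1,252.2769
  2     1,375.00     1,140.5072     2,281.0143
  3     1,375.00     1,038.7133     3,116.1398
  4     1,375.00       946.0048     3,784.0192
  5     1,375.00       861.5709     4,307.8543
  6    51,375.00    29,318.2332   175,909.3989
  Σ                 34,557.3061   190,650.7033
Price P = Σ PV = 34,557.3061.
Macaulay duration = Σ(t·PV) / P = 190,650.7033 / 34,557.3061 = 5.51694 years.

5.52 years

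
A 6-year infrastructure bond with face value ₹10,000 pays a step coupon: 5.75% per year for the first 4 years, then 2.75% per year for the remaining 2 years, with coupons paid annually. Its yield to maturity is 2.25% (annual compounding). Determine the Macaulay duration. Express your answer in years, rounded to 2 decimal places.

Periodic yield y = 0.0225. Discount each cash flow and weight by its year:
  t   CF        PV=CF/(1+0.0225)^t    t·PV
  1       575.00       562.3472       562.3472
  2       575.00       549.9728     1,099.9456
  3       575.00       537.8707     1,613.6121
  4       575.00       526.0349     2,104.1397
  5       275.00       246.0459     1,230.2294
  6    10,275.00     8,990.8744    53,945.2464
  Σ                 11,413.1459    60,555.5204
Price P = Σ PV = 11,413.1459.
Macaulay duration = Σ(t·PV) / P = 60,555.5204 / 11,413.1459 = 5.30577 years.

5.31 years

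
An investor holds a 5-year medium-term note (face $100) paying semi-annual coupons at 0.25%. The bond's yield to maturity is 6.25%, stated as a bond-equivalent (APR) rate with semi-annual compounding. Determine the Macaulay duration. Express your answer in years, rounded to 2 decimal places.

4.97 years

Periodic yield y = 0.03125. Discount each cash flow and weight by its period:
  t   CF        PV=CF/(1+0.03125)^t    t·PV
  1        0.125         0.1212         0.1212
  2        0.125         0.1175         0.2351
  3        0.125         0.1140         0.3419
  4        0.125         0.1105         0.4421
  5        0.125         0.1072         0.5359
  6        0.125         0.1039         0.6236
  7        0.125         0.1008         0.7054
  8        0.125         0.0977         0.7818
  9        0.125         0.0948         0.8529
  10     100.125        73.6043       736.0425
  Σ                     74.5719       740.6824
Price P = Σ PV = 74.5719.
Macaulay duration = Σ(t·PV) / P = 740.6824 / 74.5719 = 9.93246 half-year periods.
In years: 9.93246 / 2 = 4.96623 years.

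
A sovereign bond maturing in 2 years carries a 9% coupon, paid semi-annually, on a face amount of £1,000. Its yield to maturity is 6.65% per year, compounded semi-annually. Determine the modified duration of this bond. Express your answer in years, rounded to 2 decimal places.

1.82 years

Periodic yield y = 0.03325. First find Macaulay duration:
  t   CF        PV=CF/(1+0.03325)^t    t·PV
  1        45.00        43.5519        43.5519
  2        45.00        42.1504        84.3008
  3        45.00        40.7940       122.3820
  4     1,045.00       916.8423     3,667.3691
  Σ                  1,043.3386     3,917.6038
P = 1,043.3386; Macaulay duration = 3,917.6038 / 1,043.3386 = 3.75487 half-year periods = 1.87744 years.
Modified duration = D_Mac / (1 + y) = 1.87744 / 1.03325 = 1.81702 years.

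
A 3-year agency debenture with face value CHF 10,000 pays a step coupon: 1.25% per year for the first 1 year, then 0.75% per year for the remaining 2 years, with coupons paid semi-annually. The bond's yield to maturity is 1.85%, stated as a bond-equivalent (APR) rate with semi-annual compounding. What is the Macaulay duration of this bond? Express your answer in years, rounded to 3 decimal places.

2.960 years

Periodic yield y = 0.00925. Discount each cash flow and weight by its period:
  t   CF        PV=CF/(1+0.00925)^t    t·PV
  1        62.50        61.9272        61.9272
  2        62.50        61.3596       122.7192
  3        37.50        36.4783       109.4350
  4        37.50        36.1440       144.5760
  5        37.50        35.8127       179.0637
  6    10,037.50     9,498.0185    56,988.1108
  Σ                  9,729.7403    57,605.8319
Price P = Σ PV = 9,729.7403.
Macaulay duration = Σ(t·PV) / P = 57,605.8319 / 9,729.7403 = 5.92059 half-year periods.
In years: 5.92059 / 2 = 2.96030 years.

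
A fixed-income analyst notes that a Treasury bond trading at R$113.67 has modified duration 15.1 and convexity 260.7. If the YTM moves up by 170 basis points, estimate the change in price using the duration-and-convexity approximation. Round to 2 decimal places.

-R$24.90

Duration effect: -D_mod·Δy = -15.1 × (+0.017) = -0.256700
Convexity effect: ½·C·(Δy)² = 0.5 × 260.7 × (0.017)² = +0.03767115
ΔP/P ≈ -0.256700 + 0.03767115 = -0.21902885
ΔP ≈ 113.67 × (-0.21902885) = -24.8970093795.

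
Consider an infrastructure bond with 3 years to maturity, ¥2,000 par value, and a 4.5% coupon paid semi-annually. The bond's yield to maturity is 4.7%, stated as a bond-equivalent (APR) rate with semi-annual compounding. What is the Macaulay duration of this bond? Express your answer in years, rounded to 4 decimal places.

2.8392 years

Periodic yield y = 0.0235. Discount each cash flow and weight by its period:
  t   CF        PV=CF/(1+0.0235)^t    t·PV
  1        45.00        43.9668        43.9668
  2        45.00        42.9573        85.9146
  3        45.00        41.9710       125.9129
  4        45.00        41.0073       164.0292
  5        45.00        40.0658       200.3288
  6     2,045.00     1,778.9602    10,673.7612
  Σ                  1,988.9283    11,293.9133
Price P = Σ PV = 1,988.9283.
Macaulay duration = Σ(t·PV) / P = 11,293.9133 / 1,988.9283 = 5.67839 half-year periods.
In years: 5.67839 / 2 = 2.83920 years.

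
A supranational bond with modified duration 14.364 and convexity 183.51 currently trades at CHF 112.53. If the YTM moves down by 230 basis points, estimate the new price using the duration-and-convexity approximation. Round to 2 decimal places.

CHF 155.17

Duration effect: -D_mod·Δy = -14.364 × (-0.023) = +0.330372
Convexity effect: ½·C·(Δy)² = 0.5 × 183.51 × (-0.023)² = +0.048538395
ΔP/P ≈ +0.330372 + 0.048538395 = +0.378910395
New price ≈ 112.53 × (1 + 0.378910395) = 155.16878674935.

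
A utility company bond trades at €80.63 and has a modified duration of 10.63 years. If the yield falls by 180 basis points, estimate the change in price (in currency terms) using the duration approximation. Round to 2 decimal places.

+€15.43

Duration approximation: ΔP/P ≈ -D_mod · Δy = -10.63 × (-0.018) = +0.191340.
ΔP ≈ 80.63 × (+0.191340) = +15.4277442.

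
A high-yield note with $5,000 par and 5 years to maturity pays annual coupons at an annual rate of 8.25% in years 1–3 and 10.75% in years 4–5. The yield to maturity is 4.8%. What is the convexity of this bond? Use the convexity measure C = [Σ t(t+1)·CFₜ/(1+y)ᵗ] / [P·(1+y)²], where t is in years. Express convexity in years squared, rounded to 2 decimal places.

With y = 0.048:
  t   CF        PV=CF/(1+0.048)^t    t·PV        t(t+1)·PV
  1       412.50       393.6069       393.6069         787.2137
  2       412.50       375.5791       751.1581       2,253.4744
  3       412.50       358.3770     1,075.1309       4,300.5238
  4       537.50       445.5878     1,782.3514       8,911.7570
  5     5,537.50     4,380.3350    21,901.6750     131,410.0501
  Σ                  5,953.4858    25,903.9224     147,663.0189
P = 5,953.4858.
Convexity = Σ t(t+1)·PV / [P·(1+y)²] = 147,663.0189 / (5,953.4858 × 1.098304) = 22.58280.

22.58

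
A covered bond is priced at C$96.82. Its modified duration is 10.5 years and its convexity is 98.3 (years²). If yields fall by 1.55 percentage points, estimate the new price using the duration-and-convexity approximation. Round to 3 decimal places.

C$113.721

Duration effect: -D_mod·Δy = -10.5 × (-0.0155) = +0.162750
Convexity effect: ½·C·(Δy)² = 0.5 × 98.3 × (-0.0155)² = +0.0118082875
ΔP/P ≈ +0.162750 + 0.0118082875 = +0.1745582875
New price ≈ 96.82 × (1 + 0.1745582875) = 113.72073339575.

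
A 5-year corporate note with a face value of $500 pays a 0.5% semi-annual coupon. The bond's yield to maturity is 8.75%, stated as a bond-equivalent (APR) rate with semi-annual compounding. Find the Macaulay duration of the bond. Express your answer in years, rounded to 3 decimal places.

4.928 years

Periodic yield y = 0.04375. Discount each cash flow and weight by its period:
  t   CF        PV=CF/(1+0.04375)^t    t·PV
  1         1.25         1.1976         1.1976
  2         1.25         1.1474         2.2948
  3         1.25         1.0993         3.2979
  4         1.25         1.0532         4.2129
  5         1.25         1.0091         5.0454
  6         1.25         0.9668         5.8007
  7         1.25         0.9263         6.4838
  8         1.25         0.8874         7.0995
  9         1.25         0.8502         7.6522
  10      501.25       326.6551     3,266.5514
  Σ                    335.7925     3,309.6364
Price P = Σ PV = 335.7925.
Macaulay duration = Σ(t·PV) / P = 3,309.6364 / 335.7925 = 9.85619 half-year periods.
In years: 9.85619 / 2 = 4.92810 years.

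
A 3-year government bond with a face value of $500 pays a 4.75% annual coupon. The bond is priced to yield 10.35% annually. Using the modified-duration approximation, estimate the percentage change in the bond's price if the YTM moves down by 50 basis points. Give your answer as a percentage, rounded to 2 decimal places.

Periodic yield y = 0.1035. Modified duration first:
  t   CF        PV=CF/(1+0.1035)^t    t·PV
  1        23.75        21.5224        21.5224
  2        23.75        19.5038        39.0076
  3       523.75       389.7688     1,169.3063
  Σ                    430.7950     1,229.8363
P = 430.7950; D_Mac = 2.85481 yrs; D_mod = 2.85481/(1+0.1035) = 2.58705 yrs.
ΔP/P ≈ -D_mod · Δy = -2.58705 × (-0.005) = +0.012935 = +1.2935%.

+1.29%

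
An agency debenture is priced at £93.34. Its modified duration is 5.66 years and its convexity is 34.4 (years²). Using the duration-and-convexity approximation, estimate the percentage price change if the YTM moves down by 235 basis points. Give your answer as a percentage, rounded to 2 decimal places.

+14.25%

Duration effect: -D_mod·Δy = -5.66 × (-0.0235) = +0.133010
Convexity effect: ½·C·(Δy)² = 0.5 × 34.4 × (-0.0235)² = +0.0094987
ΔP/P ≈ +0.133010 + 0.0094987 = +0.1425087
= +14.25087%.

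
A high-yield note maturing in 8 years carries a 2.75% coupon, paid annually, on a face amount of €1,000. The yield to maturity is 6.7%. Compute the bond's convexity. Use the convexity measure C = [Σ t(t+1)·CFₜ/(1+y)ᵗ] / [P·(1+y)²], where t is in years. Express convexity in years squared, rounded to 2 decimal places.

With y = 0.067:
  t   CF        PV=CF/(1+0.067)^t    t·PV        t(t+1)·PV
  1        27.50        25.7732        25.7732          51.5464
  2        27.50        24.1548        48.3096         144.9289
  3        27.50        22.6381        67.9142         271.6569
  4        27.50        21.2166        84.8662         424.3312
  5        27.50        19.8843        99.4216         596.5294
  6        27.50        18.6357       111.8143         782.7002
  7        27.50        17.4655       122.2587         978.0697
  8     1,027.50       611.5986     4,892.7887      44,035.0984
  Σ                    761.3668     5,453.1466      47,284.8612
P = 761.3668.
Convexity = Σ t(t+1)·PV / [P·(1+y)²] = 47,284.8612 / (761.3668 × 1.138489) = 54.55058.

54.55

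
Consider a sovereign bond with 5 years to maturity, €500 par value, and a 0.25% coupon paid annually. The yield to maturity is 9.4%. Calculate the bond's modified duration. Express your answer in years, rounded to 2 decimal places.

4.54 years

Periodic yield y = 0.094. First find Macaulay duration:
  t   CF        PV=CF/(1+0.094)^t    t·PV
  1         1.25         1.1426         1.1426
  2         1.25         1.0444         2.0888
  3         1.25         0.9547         2.8640
  4         1.25         0.8727         3.4906
  5       501.25       319.8658     1,599.3289
  Σ                    323.8801     1,608.9150
P = 323.8801; Macaulay duration = 1,608.9150 / 323.8801 = 4.96762 years.
Modified duration = D_Mac / (1 + y) = 4.96762 / 1.094 = 4.54079 years.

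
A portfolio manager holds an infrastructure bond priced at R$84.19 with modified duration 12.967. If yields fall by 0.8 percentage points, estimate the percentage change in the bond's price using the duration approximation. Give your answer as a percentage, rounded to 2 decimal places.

Duration approximation: ΔP/P ≈ -D_mod · Δy = -12.967 × (-0.008) = +0.103736.
As a percentage: +10.3736%.

+10.37%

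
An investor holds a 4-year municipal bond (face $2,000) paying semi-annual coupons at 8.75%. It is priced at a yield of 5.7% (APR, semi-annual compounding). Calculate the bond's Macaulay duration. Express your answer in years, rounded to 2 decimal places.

Periodic yield y = 0.0285. Discount each cash flow and weight by its period:
  t   CF        PV=CF/(1+0.0285)^t    t·PV
  1        87.50        85.0754        85.0754
  2        87.50        82.7179       165.4358
  3        87.50        80.4258       241.2773
  4        87.50        78.1971       312.7886
  5        87.50        76.0303       380.1514
  6        87.50        73.9235       443.5408
  7        87.50        71.8750       503.1251
  8     2,087.50     1,667.2169    13,337.7356
  Σ                  2,215.4618    15,469.1298
Price P = Σ PV = 2,215.4618.
Macaulay duration = Σ(t·PV) / P = 15,469.1298 / 2,215.4618 = 6.98235 half-year periods.
In years: 6.98235 / 2 = 3.49117 years.

3.49 years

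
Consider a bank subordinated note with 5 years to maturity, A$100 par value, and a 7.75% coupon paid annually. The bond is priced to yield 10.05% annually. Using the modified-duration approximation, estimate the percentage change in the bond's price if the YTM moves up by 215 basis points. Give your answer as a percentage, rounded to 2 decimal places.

-8.39%

Periodic yield y = 0.1005. Modified duration first:
  t   CF        PV=CF/(1+0.1005)^t    t·PV
  1         7.75         7.0423         7.0423
  2         7.75         6.3991        12.7983
  3         7.75         5.8148        17.4443
  4         7.75         5.2837        21.1350
  5       107.75        66.7524       333.7621
  Σ                     91.2923       392.1819
P = 91.2923; D_Mac = 4.29589 yrs; D_mod = 4.29589/(1+0.1005) = 3.90358 yrs.
ΔP/P ≈ -D_mod · Δy = -3.90358 × (+0.0215) = -0.083927 = -8.3927%.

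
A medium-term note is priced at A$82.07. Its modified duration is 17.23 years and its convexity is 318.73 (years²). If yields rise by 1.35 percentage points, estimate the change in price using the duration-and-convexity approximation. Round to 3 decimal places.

-A$16.706

Duration effect: -D_mod·Δy = -17.23 × (+0.0135) = -0.232605
Convexity effect: ½·C·(Δy)² = 0.5 × 318.73 × (0.0135)² = +0.02904427125
ΔP/P ≈ -0.232605 + 0.02904427125 = -0.20356072875
ΔP ≈ 82.07 × (-0.20356072875) = -16.7062290085125.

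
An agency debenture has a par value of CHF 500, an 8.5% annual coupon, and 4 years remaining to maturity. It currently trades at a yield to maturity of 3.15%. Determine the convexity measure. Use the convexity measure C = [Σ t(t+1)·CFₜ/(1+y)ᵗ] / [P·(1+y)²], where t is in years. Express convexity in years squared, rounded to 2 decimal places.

With y = 0.0315:
  t   CF        PV=CF/(1+0.0315)^t    t·PV        t(t+1)·PV
  1        42.50        41.2021        41.2021          82.4043
  2        42.50        39.9439        79.8878         239.6634
  3        42.50        38.7241       116.1723         464.6891
  4       542.50       479.2066     1,916.8265       9,584.1325
  Σ                    599.0767     2,154.0887      10,370.8893
P = 599.0767.
Convexity = Σ t(t+1)·PV / [P·(1+y)²] = 10,370.8893 / (599.0767 × 1.063992) = 16.27028.

16.27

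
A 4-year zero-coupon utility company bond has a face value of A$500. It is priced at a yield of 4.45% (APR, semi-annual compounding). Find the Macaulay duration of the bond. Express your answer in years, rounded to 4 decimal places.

4.0000 years

A zero-coupon bond has a single cash flow at maturity, so its Macaulay duration equals its maturity: 4 years.
(Equivalently: 8 semi-annual periods ÷ 2 = 4 years.)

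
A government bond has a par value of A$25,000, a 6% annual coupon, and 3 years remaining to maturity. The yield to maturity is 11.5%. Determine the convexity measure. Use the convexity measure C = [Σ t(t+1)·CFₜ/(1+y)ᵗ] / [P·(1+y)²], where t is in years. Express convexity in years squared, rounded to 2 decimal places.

With y = 0.115:
  t   CF        PV=CF/(1+0.115)^t    t·PV        t(t+1)·PV
  1     1,500.00     1,345.2915     1,345.2915       2,690.5830
  2     1,500.00     1,206.5394     2,413.0789       7,239.2367
  3    26,500.00    19,117.0674    57,351.2023     229,404.8090
  Σ                 21,668.8983    61,109.5726     239,334.6287
P = 21,668.8983.
Convexity = Σ t(t+1)·PV / [P·(1+y)²] = 239,334.6287 / (21,668.8983 × 1.243225) = 8.88421.

8.88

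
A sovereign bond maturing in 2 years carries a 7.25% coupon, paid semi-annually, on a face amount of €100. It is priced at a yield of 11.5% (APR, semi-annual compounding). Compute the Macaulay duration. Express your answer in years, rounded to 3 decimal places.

Periodic yield y = 0.0575. Discount each cash flow and weight by its period:
  t   CF        PV=CF/(1+0.0575)^t    t·PV
  1        3.625         3.4279         3.4279
  2        3.625         3.2415         6.4830
  3        3.625         3.0653         9.1958
  4      103.625        82.8596       331.4386
  Σ                     92.5943       350.5452
Price P = Σ PV = 92.5943.
Macaulay duration = Σ(t·PV) / P = 350.5452 / 92.5943 = 3.78582 half-year periods.
In years: 3.78582 / 2 = 1.89291 years.

1.893 years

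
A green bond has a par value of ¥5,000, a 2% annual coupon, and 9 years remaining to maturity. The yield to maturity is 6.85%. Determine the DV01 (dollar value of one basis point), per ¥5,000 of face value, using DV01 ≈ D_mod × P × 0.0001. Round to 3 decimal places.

Periodic yield y = 0.0685.
  t   CF        PV=CF/(1+0.0685)^t    t·PV
  1       100.00        93.5891        93.5891
  2       100.00        87.5893       175.1786
  3       100.00        81.9741       245.9222
  4       100.00        76.7188       306.8753
  5       100.00        71.8005       359.0024
  6       100.00        67.1975       403.1847
  7       100.00        62.8895       440.2267
  8       100.00        58.8578       470.8621
  9     5,100.00     2,809.3085    25,283.7768
  Σ                  3,409.9251    27,778.6179
P = 3,409.9251; D_Mac = 8.14640 yrs; D_mod = 7.62415 yrs.
DV01 ≈ 7.62415 × 3,409.9251 × 0.0001 = 2.599777.

¥2.600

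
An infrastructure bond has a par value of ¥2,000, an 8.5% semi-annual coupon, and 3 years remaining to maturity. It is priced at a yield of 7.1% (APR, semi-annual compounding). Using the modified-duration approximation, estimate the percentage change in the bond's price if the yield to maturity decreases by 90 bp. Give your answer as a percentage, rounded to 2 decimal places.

Periodic yield y = 0.0355. Modified duration first:
  t   CF        PV=CF/(1+0.0355)^t    t·PV
  1        85.00        82.0859        82.0859
  2        85.00        79.2718       158.5436
  3        85.00        76.5541       229.6624
  4        85.00        73.9296       295.7185
  5        85.00        71.3951       356.9755
  6     2,085.00     1,691.2408    10,147.4446
  Σ                  2,074.4774    11,270.4306
P = 2,074.4774; D_Mac = 5.43290 half-year periods = 2.71645 yrs; D_mod = 2.71645/(1+0.0355) = 2.62332 yrs.
ΔP/P ≈ -D_mod · Δy = -2.62332 × (-0.009) = +0.023610 = +2.3610%.

+2.36%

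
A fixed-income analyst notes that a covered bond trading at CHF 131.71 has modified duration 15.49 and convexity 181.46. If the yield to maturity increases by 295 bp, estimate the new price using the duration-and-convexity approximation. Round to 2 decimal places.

Duration effect: -D_mod·Δy = -15.49 × (+0.0295) = -0.456955
Convexity effect: ½·C·(Δy)² = 0.5 × 181.46 × (0.0295)² = +0.0789577825
ΔP/P ≈ -0.456955 + 0.0789577825 = -0.3779972175
New price ≈ 131.71 × (1 - 0.3779972175) = 81.923986483075.

CHF 81.92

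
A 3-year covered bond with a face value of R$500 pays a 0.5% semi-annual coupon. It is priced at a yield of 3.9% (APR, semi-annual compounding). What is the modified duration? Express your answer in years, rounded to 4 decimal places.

2.9232 years

Periodic yield y = 0.0195. First find Macaulay duration:
  t   CF        PV=CF/(1+0.0195)^t    t·PV
  1         1.25         1.2261         1.2261
  2         1.25         1.2026         2.4053
  3         1.25         1.1796         3.5389
  4         1.25         1.1571         4.6283
  5         1.25         1.1349         5.6747
  6       501.25       446.4070     2,678.4421
  Σ                    452.3074     2,695.9153
P = 452.3074; Macaulay duration = 2,695.9153 / 452.3074 = 5.96036 half-year periods = 2.98018 years.
Modified duration = D_Mac / (1 + y) = 2.98018 / 1.0195 = 2.92318 years.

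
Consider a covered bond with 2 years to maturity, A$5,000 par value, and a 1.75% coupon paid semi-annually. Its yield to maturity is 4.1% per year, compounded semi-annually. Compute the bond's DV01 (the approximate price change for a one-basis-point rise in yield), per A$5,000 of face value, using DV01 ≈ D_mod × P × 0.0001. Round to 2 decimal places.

Periodic yield y = 0.0205.
  t   CF        PV=CF/(1+0.0205)^t    t·PV
  1        43.75        42.8711        42.8711
  2        43.75        42.0099        84.0199
  3        43.75        41.1660       123.4981
  4     5,043.75     4,650.5200    18,602.0800
  Σ                  4,776.5671    18,852.4691
P = 4,776.5671; D_Mac = 3.94687 half-year periods = 1.97343 yrs; D_mod = 1.93379 yrs.
DV01 ≈ 1.93379 × 4,776.5671 × 0.0001 = 0.923688.

A$0.92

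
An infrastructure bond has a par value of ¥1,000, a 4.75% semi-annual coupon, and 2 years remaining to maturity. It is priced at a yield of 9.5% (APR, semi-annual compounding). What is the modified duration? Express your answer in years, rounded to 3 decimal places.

1.840 years

Periodic yield y = 0.0475. First find Macaulay duration:
  t   CF        PV=CF/(1+0.0475)^t    t·PV
  1        23.75        22.6730        22.6730
  2        23.75        21.6449        43.2898
  3        23.75        20.6634        61.9902
  4     1,023.75       850.3110     3,401.2439
  Σ                    915.2923     3,529.1969
P = 915.2923; Macaulay duration = 3,529.1969 / 915.2923 = 3.85581 half-year periods = 1.92791 years.
Modified duration = D_Mac / (1 + y) = 1.92791 / 1.0475 = 1.84048 years.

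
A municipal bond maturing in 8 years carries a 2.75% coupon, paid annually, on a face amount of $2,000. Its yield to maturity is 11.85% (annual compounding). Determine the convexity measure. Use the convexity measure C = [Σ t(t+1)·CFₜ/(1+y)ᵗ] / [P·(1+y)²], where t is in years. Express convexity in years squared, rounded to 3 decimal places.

47.960

With y = 0.1185:
  t   CF        PV=CF/(1+0.1185)^t    t·PV        t(t+1)·PV
  1        55.00        49.1730        49.1730          98.3460
  2        55.00        43.9633        87.9267         263.7801
  3        55.00        39.3056       117.9169         471.6675
  4        55.00        35.1414       140.5655         702.8275
  5        55.00        31.4183       157.0915         942.5491
  6        55.00        28.0897       168.5381       1,179.7665
  7        55.00        25.1137       175.7959       1,406.3674
  8     2,055.00       838.9265     6,711.4121      60,402.7088
  Σ                  1,091.1315     7,608.4197      65,468.0129
P = 1,091.1315.
Convexity = Σ t(t+1)·PV / [P·(1+y)²] = 65,468.0129 / (1,091.1315 × 1.251042) = 47.96010.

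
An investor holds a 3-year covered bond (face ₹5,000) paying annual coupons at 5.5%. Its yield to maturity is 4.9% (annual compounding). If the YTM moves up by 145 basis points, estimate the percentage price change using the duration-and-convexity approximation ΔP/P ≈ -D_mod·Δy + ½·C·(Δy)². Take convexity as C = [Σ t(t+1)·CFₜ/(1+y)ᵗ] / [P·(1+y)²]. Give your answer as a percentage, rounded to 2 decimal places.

With y = 0.049:
  t   CF        PV=CF/(1+0.049)^t    t·PV        t(t+1)·PV
  1       275.00       262.1544       262.1544         524.3089
  2       275.00       249.9089       499.8178       1,499.4534
  3     5,275.00     4,569.7874    13,709.3623      54,837.4492
  Σ                  5,081.8508    14,471.3345      56,861.2115
P = 5,081.8508; D_Mac = 2.84765 yrs; D_mod = 2.71463 yrs; C = 10.16818.
Duration effect: -2.71463 × (+0.0145) = -0.039362
Convexity effect: 0.5 × 10.16818 × (0.0145)² = +0.0010689
ΔP/P ≈ -0.039362 + 0.0010689 = -0.038293 = -3.8293%.

-3.83%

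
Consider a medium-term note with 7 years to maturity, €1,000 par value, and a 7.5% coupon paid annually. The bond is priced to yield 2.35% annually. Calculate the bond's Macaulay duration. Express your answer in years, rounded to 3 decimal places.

5.885 years

Periodic yield y = 0.0235. Discount each cash flow and weight by its year:
  t   CF        PV=CF/(1+0.0235)^t    t·PV
  1        75.00        73.2780        73.2780
  2        75.00        71.5955       143.1909
  3        75.00        69.9516       209.8548
  4        75.00        68.3455       273.3820
  5        75.00        66.7763       333.8813
  6        75.00        65.2430       391.4582
  7     1,075.00       913.6788     6,395.7514
  Σ                  1,328.8686     7,820.7966
Price P = Σ PV = 1,328.8686.
Macaulay duration = Σ(t·PV) / P = 7,820.7966 / 1,328.8686 = 5.88530 years.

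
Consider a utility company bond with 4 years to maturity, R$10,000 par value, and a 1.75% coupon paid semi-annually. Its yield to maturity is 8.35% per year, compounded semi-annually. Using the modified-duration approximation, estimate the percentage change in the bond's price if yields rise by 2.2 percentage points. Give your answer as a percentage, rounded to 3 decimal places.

Periodic yield y = 0.04175. Modified duration first:
  t   CF        PV=CF/(1+0.04175)^t    t·PV
  1        87.50        83.9933        83.9933
  2        87.50        80.6271       161.2542
  3        87.50        77.3958       232.1875
  4        87.50        74.2940       297.1762
  5        87.50        71.3166       356.5829
  6        87.50        68.4584       410.7506
  7        87.50        65.7148       460.0039
  8    10,087.50     7,272.3618    58,178.8941
  Σ                  7,794.1619    60,180.8427
P = 7,794.1619; D_Mac = 7.72127 half-year periods = 3.86064 yrs; D_mod = 3.86064/(1+0.04175) = 3.70591 yrs.
ΔP/P ≈ -D_mod · Δy = -3.70591 × (+0.022) = -0.081530 = -8.1530%.

-8.153%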